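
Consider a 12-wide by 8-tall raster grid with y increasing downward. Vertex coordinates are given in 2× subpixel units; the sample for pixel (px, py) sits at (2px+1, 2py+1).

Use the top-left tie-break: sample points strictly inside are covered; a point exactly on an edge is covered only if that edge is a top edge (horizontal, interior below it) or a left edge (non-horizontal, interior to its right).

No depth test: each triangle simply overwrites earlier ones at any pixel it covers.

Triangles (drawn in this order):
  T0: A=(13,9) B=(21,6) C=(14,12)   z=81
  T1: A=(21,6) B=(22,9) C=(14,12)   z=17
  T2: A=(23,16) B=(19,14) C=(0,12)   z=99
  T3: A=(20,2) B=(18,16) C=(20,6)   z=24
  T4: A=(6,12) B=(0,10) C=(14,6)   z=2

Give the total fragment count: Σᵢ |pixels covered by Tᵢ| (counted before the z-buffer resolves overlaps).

T0:
  2·area = 27
  edge (13, 9)→(21, 6): d=(8,-3) top-left  bias=+0
  edge (21, 6)→(14, 12): d=(-7,6) right/bottom  bias=-1
  edge (14, 12)→(13, 9): d=(-1,-3) top-left  bias=+0
    (5,1)@(11, 3): e=[-54,81,0] → .  [on edge]
    (9,3)@(19, 7): e=[2,5,20] → X
    (10,3)@(21, 7): e=[8,-7,26] → .
    (6,4)@(13, 9): e=[0,27,0] → X  [on edge]
    (7,4)@(15, 9): e=[6,15,6] → X
    (8,4)@(17, 9): e=[12,3,12] → X
    (9,4)@(19, 9): e=[18,-9,18] → .
    (6,5)@(13, 11): e=[16,13,-2] → .
    (7,5)@(15, 11): e=[22,1,4] → X
    (8,5)@(17, 11): e=[28,-11,10] → .
    (7,6)@(15, 13): e=[38,-13,2] → .
    (7,7)@(15, 15): e=[54,-27,0] → .  [on edge]
  covered (5 px):
    . . . . . . . . . . . .
    . . . . . . . . . . . .
    . . . . . . . . . . . .
    . . . . . . . . . X . .
    . . . . . . X X X . . .
    . . . . . . . X . . . .
    . . . . . . . . . . . .
    . . . . . . . . . . . .
T1:
  2·area = 27
  edge (21, 6)→(22, 9): d=(1,3) right/bottom  bias=-1
  edge (22, 9)→(14, 12): d=(-8,3) right/bottom  bias=-1
  edge (14, 12)→(21, 6): d=(7,-6) top-left  bias=+0
    (10,3)@(21, 7): e=[1,19,7] → X
    (11,3)@(23, 7): e=[-5,13,19] → .
    (9,4)@(19, 9): e=[9,9,9] → X
    (11,4)@(23, 9): e=[-3,-3,33] → .
    (9,5)@(19, 11): e=[11,-7,23] → .
    (10,5)@(21, 11): e=[5,-13,35] → .
  covered (3 px):
    . . . . . . . . . . . .
    . . . . . . . . . . . .
    . . . . . . . . . . . .
    . . . . . . . . . . X .
    . . . . . . . . . X X .
    . . . . . . . . . . . .
    . . . . . . . . . . . .
    . . . . . . . . . . . .
T2:
  2·area = 30  (B↔C swapped to make it positive)
  edge (23, 16)→(0, 12): d=(-23,-4) top-left  bias=+0
  edge (0, 12)→(19, 14): d=(19,2) right/bottom  bias=-1
  edge (19, 14)→(23, 16): d=(4,2) right/bottom  bias=-1
    (0,2)@(1, 5): e=[165,-135,0] → .  [on edge]
    (2,3)@(5, 7): e=[135,-105,0] → .  [on edge]
    (4,4)@(9, 9): e=[105,-75,0] → .  [on edge]
    (6,5)@(13, 11): e=[75,-45,0] → .  [on edge]
    (3,6)@(7, 13): e=[5,5,20] → X
    (4,6)@(9, 13): e=[13,1,16] → X
    (5,6)@(11, 13): e=[21,-3,12] → .
    (8,6)@(17, 13): e=[45,-15,0] → .  [on edge]
    (3,7)@(7, 15): e=[-41,43,28] → .
    (4,7)@(9, 15): e=[-33,39,24] → .
    (9,7)@(19, 15): e=[7,19,4] → X
    (10,7)@(21, 15): e=[15,15,0] → .  [on edge]
  covered (3 px):
    . . . . . . . . . . . .
    . . . . . . . . . . . .
    . . . . . . . . . . . .
    . . . . . . . . . . . .
    . . . . . . . . . . . .
    . . . . . . . . . . . .
    . . . X X . . . . . . .
    . . . . . . . . . X . .
T3:
  2·area = 8  (B↔C swapped to make it positive)
  edge (20, 2)→(20, 6): d=(0,4) right/bottom  bias=-1
  edge (20, 6)→(18, 16): d=(-2,10) right/bottom  bias=-1
  edge (18, 16)→(20, 2): d=(2,-14) top-left  bias=+0
    (10,0)@(21, 1): e=[-4,0,12] → .  [on edge]
    (9,4)@(19, 9): e=[4,4,0] → X  [on edge]
    (10,4)@(21, 9): e=[-4,-16,28] → .
    (9,5)@(19, 11): e=[4,0,4] → .  [on edge]
  covered (1 px):
    . . . . . . . . . . . .
    . . . . . . . . . . . .
    . . . . . . . . . . . .
    . . . . . . . . . . . .
    . . . . . . . . . X . .
    . . . . . . . . . . . .
    . . . . . . . . . . . .
    . . . . . . . . . . . .
T4:
  2·area = 52
  edge (6, 12)→(0, 10): d=(-6,-2) top-left  bias=+0
  edge (0, 10)→(14, 6): d=(14,-4) top-left  bias=+0
  edge (14, 6)→(6, 12): d=(-8,6) right/bottom  bias=-1
    (5,3)@(11, 7): e=[40,2,10] → X
    (6,3)@(13, 7): e=[44,10,-2] → .
    (2,4)@(5, 9): e=[16,6,30] → X
    (3,4)@(7, 9): e=[20,14,18] → X
    (4,4)@(9, 9): e=[24,22,6] → X
    (5,4)@(11, 9): e=[28,30,-6] → .
    (1,5)@(3, 11): e=[0,26,26] → X  [on edge]
    (4,5)@(9, 11): e=[12,50,-10] → .
    (1,6)@(3, 13): e=[-12,54,10] → .
    (2,6)@(5, 13): e=[-8,62,-2] → .
    (3,6)@(7, 13): e=[-4,70,-14] → .
    (4,6)@(9, 13): e=[0,78,-26] → .  [on edge]
    (7,7)@(15, 15): e=[0,130,-78] → .  [on edge]
  covered (7 px):
    . . . . . . . . . . . .
    . . . . . . . . . . . .
    . . . . . . . . . . . .
    . . . . . X . . . . . .
    . . X X X . . . . . . .
    . X X X . . . . . . . .
    . . . . . . . . . . . .
    . . . . . . . . . . . .

Final: 19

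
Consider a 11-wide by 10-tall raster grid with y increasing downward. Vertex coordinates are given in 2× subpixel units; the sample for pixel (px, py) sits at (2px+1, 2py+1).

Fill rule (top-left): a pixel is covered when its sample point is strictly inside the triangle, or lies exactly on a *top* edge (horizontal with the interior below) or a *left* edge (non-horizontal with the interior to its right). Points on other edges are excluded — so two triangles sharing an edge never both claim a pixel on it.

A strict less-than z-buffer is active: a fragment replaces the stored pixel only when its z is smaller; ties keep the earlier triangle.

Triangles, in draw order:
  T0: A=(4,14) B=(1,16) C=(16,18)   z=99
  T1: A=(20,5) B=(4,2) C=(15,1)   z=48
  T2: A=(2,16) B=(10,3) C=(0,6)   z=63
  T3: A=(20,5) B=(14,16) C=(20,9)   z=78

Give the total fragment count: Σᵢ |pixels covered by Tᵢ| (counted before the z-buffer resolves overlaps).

T0:
  2·area = 36  (B↔C swapped to make it positive)
  edge (4, 14)→(16, 18): d=(12,4) right/bottom  bias=-1
  edge (16, 18)→(1, 16): d=(-15,-2) top-left  bias=+0
  edge (1, 16)→(4, 14): d=(3,-2) top-left  bias=+0
    (0,6)@(1, 13): e=[0,45,-9] → .  [on edge]
    (1,7)@(3, 15): e=[16,19,1] → X
    (2,7)@(5, 15): e=[8,23,5] → X
    (3,7)@(7, 15): e=[0,27,9] → .  [on edge]
    (1,8)@(3, 17): e=[40,-11,7] → .
    (2,8)@(5, 17): e=[32,-7,11] → .
    (4,8)@(9, 17): e=[16,1,19] → X
    (5,8)@(11, 17): e=[8,5,23] → X
    (6,8)@(13, 17): e=[0,9,27] → .  [on edge]
    (4,9)@(9, 19): e=[40,-29,25] → .
    (5,9)@(11, 19): e=[32,-25,29] → .
    (9,9)@(19, 19): e=[0,-9,45] → .  [on edge]
  covered (4 px):
    . . . . . . . . . . .
    . . . . . . . . . . .
    . . . . . . . . . . .
    . . . . . . . . . . .
    . . . . . . . . . . .
    . . . . . . . . . . .
    . . . . . . . . . . .
    . X X . . . . . . . .
    . . . . X X . . . . .
    . . . . . . . . . . .
T1:
  2·area = 49
  edge (20, 5)→(4, 2): d=(-16,-3) top-left  bias=+0
  edge (4, 2)→(15, 1): d=(11,-1) top-left  bias=+0
  edge (15, 1)→(20, 5): d=(5,4) right/bottom  bias=-1
    (7,0)@(15, 1): e=[49,0,0] → .  [on edge]
    (5,1)@(11, 3): e=[5,18,26] → X
    (6,1)@(13, 3): e=[11,20,18] → X
    (7,1)@(15, 3): e=[17,22,10] → X
    (8,1)@(17, 3): e=[23,24,2] → X
    (9,1)@(19, 3): e=[29,26,-6] → .
    (5,2)@(11, 5): e=[-27,40,36] → .
    (6,2)@(13, 5): e=[-21,42,28] → .
    (7,2)@(15, 5): e=[-15,44,20] → .
    (8,2)@(17, 5): e=[-9,46,12] → .
  covered (4 px):
    . . . . . . . . . . .
    . . . . . X X X X . .
    . . . . . . . . . . .
    . . . . . . . . . . .
    . . . . . . . . . . .
    . . . . . . . . . . .
    . . . . . . . . . . .
    . . . . . . . . . . .
    . . . . . . . . . . .
    . . . . . . . . . . .
T2:
  2·area = 106  (B↔C swapped to make it positive)
  edge (2, 16)→(0, 6): d=(-2,-10) top-left  bias=+0
  edge (0, 6)→(10, 3): d=(10,-3) top-left  bias=+0
  edge (10, 3)→(2, 16): d=(-8,13) right/bottom  bias=-1
    (2,2)@(5, 5): e=[52,5,49] → X
    (3,2)@(7, 5): e=[72,11,23] → X
    (4,2)@(9, 5): e=[92,17,-3] → .
    (0,3)@(1, 7): e=[8,13,85] → X
    (1,3)@(3, 7): e=[28,19,59] → X
    (4,3)@(9, 7): e=[88,37,-19] → .
    (0,4)@(1, 9): e=[4,33,69] → X
    (3,4)@(7, 9): e=[64,51,-9] → .
    (0,5)@(1, 11): e=[0,53,53] → X  [on edge]
    (3,5)@(7, 11): e=[60,71,-25] → .
    (0,6)@(1, 13): e=[-4,73,37] → .
    (1,6)@(3, 13): e=[16,79,11] → X
  covered (13 px):
    . . . . . . . . . . .
    . . . . . . . . . . .
    . . X X . . . . . . .
    X X X X . . . . . . .
    X X X . . . . . . . .
    X X X . . . . . . . .
    . X . . . . . . . . .
    . . . . . . . . . . .
    . . . . . . . . . . .
    . . . . . . . . . . .
T3:
  2·area = 24  (B↔C swapped to make it positive)
  edge (20, 5)→(20, 9): d=(0,4) right/bottom  bias=-1
  edge (20, 9)→(14, 16): d=(-6,7) right/bottom  bias=-1
  edge (14, 16)→(20, 5): d=(6,-11) top-left  bias=+0
    (9,3)@(19, 7): e=[4,19,1] → X
    (10,3)@(21, 7): e=[-4,5,23] → .
    (9,4)@(19, 9): e=[4,7,13] → X
    (10,4)@(21, 9): e=[-4,-7,35] → .
    (8,5)@(17, 11): e=[12,9,3] → X
    (9,5)@(19, 11): e=[4,-5,25] → .
    (8,6)@(17, 13): e=[12,-3,15] → .
  covered (3 px):
    . . . . . . . . . . .
    . . . . . . . . . . .
    . . . . . . . . . . .
    . . . . . . . . . X .
    . . . . . . . . . X .
    . . . . . . . . X . .
    . . . . . . . . . . .
    . . . . . . . . . . .
    . . . . . . . . . . .
    . . . . . . . . . . .

Answer: 24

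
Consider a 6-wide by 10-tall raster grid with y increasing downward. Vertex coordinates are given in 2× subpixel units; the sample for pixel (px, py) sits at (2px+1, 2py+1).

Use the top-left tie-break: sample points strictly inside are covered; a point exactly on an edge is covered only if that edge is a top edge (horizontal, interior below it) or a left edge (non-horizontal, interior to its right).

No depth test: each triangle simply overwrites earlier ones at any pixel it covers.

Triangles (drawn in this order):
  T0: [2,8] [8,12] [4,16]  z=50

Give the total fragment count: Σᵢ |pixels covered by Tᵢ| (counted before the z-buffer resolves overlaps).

T0:
  2·area = 40
  edge (2, 8)→(8, 12): d=(6,4) right/bottom  bias=-1
  edge (8, 12)→(4, 16): d=(-4,4) right/bottom  bias=-1
  edge (4, 16)→(2, 8): d=(-2,-8) top-left  bias=+0
    (1,4)@(3, 9): e=[2,32,6] → #
    (2,4)@(5, 9): e=[-6,24,22] → ·
    (5,4)@(11, 9): e=[-30,0,70] → ·  [on edge]
    (1,5)@(3, 11): e=[14,24,2] → #
    (2,5)@(5, 11): e=[6,16,18] → #
    (3,5)@(7, 11): e=[-2,8,34] → ·
    (4,5)@(9, 11): e=[-10,0,50] → ·  [on edge]
    (1,6)@(3, 13): e=[26,16,-2] → ·
    (2,6)@(5, 13): e=[18,8,14] → #
    (3,6)@(7, 13): e=[10,0,30] → ·  [on edge]
    (2,7)@(5, 15): e=[30,0,10] → ·  [on edge]
    (1,8)@(3, 17): e=[50,0,-10] → ·  [on edge]
    (0,9)@(1, 19): e=[70,0,-30] → ·  [on edge]
  covered (4 px):
    · · · · · ·
    · · · · · ·
    · · · · · ·
    · · · · · ·
    · # · · · ·
    · # # · · ·
    · · # · · ·
    · · · · · ·
    · · · · · ·
    · · · · · ·

Final: 4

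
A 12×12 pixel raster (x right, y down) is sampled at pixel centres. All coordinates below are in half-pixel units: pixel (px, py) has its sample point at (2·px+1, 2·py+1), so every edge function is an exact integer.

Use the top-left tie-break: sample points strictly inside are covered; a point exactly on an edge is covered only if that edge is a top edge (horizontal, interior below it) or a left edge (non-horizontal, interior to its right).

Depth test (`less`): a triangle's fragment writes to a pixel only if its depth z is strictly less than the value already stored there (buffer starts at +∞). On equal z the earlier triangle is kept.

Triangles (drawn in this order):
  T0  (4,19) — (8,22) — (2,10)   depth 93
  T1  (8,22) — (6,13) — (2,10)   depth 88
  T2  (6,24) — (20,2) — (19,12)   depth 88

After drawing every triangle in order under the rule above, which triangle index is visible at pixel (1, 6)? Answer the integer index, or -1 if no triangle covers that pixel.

T0:
  2·area = 30  (B↔C swapped to make it positive)
  edge (4, 19)→(2, 10): d=(-2,-9) top-left  bias=+0
  edge (2, 10)→(8, 22): d=(6,12) right/bottom  bias=-1
  edge (8, 22)→(4, 19): d=(-4,-3) top-left  bias=+0
    (1,6)@(3, 13): e=[3,6,21] → #
    (2,6)@(5, 13): e=[21,-18,27] → ·
    (1,7)@(3, 15): e=[-1,18,13] → ·
    (2,8)@(5, 17): e=[13,6,11] → #
    (3,8)@(7, 17): e=[31,-18,17] → ·
    (2,9)@(5, 19): e=[9,18,3] → #
    (3,9)@(7, 19): e=[27,-6,9] → ·
    (2,10)@(5, 21): e=[5,30,-5] → ·
    (3,10)@(7, 21): e=[23,6,1] → #
    (4,10)@(9, 21): e=[41,-18,7] → ·
    (3,11)@(7, 23): e=[19,18,-7] → ·
  covered (4 px):
    · · · · · · · · · · · ·
    · · · · · · · · · · · ·
    · · · · · · · · · · · ·
    · · · · · · · · · · · ·
    · · · · · · · · · · · ·
    · · · · · · · · · · · ·
    · # · · · · · · · · · ·
    · · · · · · · · · · · ·
    · · # · · · · · · · · ·
    · · # · · · · · · · · ·
    · · · # · · · · · · · ·
    · · · · · · · · · · · ·
T1:
  2·area = 30  (B↔C swapped to make it positive)
  edge (8, 22)→(2, 10): d=(-6,-12) top-left  bias=+0
  edge (2, 10)→(6, 13): d=(4,3) right/bottom  bias=-1
  edge (6, 13)→(8, 22): d=(2,9) right/bottom  bias=-1
    (1,5)@(3, 11): e=[6,1,23] → #
    (2,5)@(5, 11): e=[30,-5,5] → ·
    (1,6)@(3, 13): e=[-6,9,27] → ·
    (2,6)@(5, 13): e=[18,3,9] → #
    (3,6)@(7, 13): e=[42,-3,-9] → ·
    (2,7)@(5, 15): e=[6,11,13] → #
    (3,7)@(7, 15): e=[30,5,-5] → ·
    (2,8)@(5, 17): e=[-6,19,17] → ·
    (3,9)@(7, 19): e=[6,21,3] → #
    (4,9)@(9, 19): e=[30,15,-15] → ·
    (3,10)@(7, 21): e=[-6,29,7] → ·
  covered (4 px):
    · · · · · · · · · · · ·
    · · · · · · · · · · · ·
    · · · · · · · · · · · ·
    · · · · · · · · · · · ·
    · · · · · · · · · · · ·
    · # · · · · · · · · · ·
    · · # · · · · · · · · ·
    · · # · · · · · · · · ·
    · · · · · · · · · · · ·
    · · · # · · · · · · · ·
    · · · · · · · · · · · ·
    · · · · · · · · · · · ·
T2:
  2·area = 118
  edge (6, 24)→(20, 2): d=(14,-22) top-left  bias=+0
  edge (20, 2)→(19, 12): d=(-1,10) right/bottom  bias=-1
  edge (19, 12)→(6, 24): d=(-13,12) right/bottom  bias=-1
    (9,2)@(19, 5): e=[20,7,91] → #
    (10,2)@(21, 5): e=[64,-13,67] → ·
    (8,3)@(17, 7): e=[4,25,89] → #
    (10,3)@(21, 7): e=[92,-15,41] → ·
    (8,4)@(17, 9): e=[32,23,63] → #
    (10,4)@(21, 9): e=[120,-17,15] → ·
    (7,5)@(15, 11): e=[16,41,61] → #
    (10,5)@(21, 11): e=[148,-19,-11] → ·
    (6,6)@(13, 13): e=[0,59,59] → #  [on edge]
    (9,6)@(19, 13): e=[132,-1,-13] → ·
    (6,7)@(13, 15): e=[28,57,33] → #
    (8,7)@(17, 15): e=[116,17,-15] → ·
  covered (18 px):
    · · · · · · · · · · · ·
    · · · · · · · · · · · ·
    · · · · · · · · · # · ·
    · · · · · · · · # # · ·
    · · · · · · · · # # · ·
    · · · · · · · # # # · ·
    · · · · · · # # # · · ·
    · · · · · · # # · · · ·
    · · · · · # # · · · · ·
    · · · · · # · · · · · ·
    · · · · # · · · · · · ·
    · · · # · · · · · · · ·

Z-buffer (winner per pixel, '.' = empty):
  . . . . . . . . . . . .
  . . . . . . . . . . . .
  . . . . . . . . . 2 . .
  . . . . . . . . 2 2 . .
  . . . . . . . . 2 2 . .
  . 1 . . . . . 2 2 2 . .
  . 0 1 . . . 2 2 2 . . .
  . . 1 . . . 2 2 . . . .
  . . 0 . . 2 2 . . . . .
  . . 0 1 . 2 . . . . . .
  . . . 0 2 . . . . . . .
  . . . 2 . . . . . . . .

Answer: 0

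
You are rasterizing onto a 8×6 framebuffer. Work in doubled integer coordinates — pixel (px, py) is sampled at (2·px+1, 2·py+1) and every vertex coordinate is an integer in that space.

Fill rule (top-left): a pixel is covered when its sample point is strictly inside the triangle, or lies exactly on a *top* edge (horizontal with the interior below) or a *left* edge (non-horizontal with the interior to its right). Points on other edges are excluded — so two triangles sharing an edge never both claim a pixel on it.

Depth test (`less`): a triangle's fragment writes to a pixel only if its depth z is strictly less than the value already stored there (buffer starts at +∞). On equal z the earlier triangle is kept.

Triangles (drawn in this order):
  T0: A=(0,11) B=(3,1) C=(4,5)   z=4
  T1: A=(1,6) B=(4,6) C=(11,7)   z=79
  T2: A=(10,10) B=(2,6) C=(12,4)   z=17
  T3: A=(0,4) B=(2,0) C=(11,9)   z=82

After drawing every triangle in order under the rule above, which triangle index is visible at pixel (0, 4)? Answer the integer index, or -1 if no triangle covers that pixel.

T0:
  2·area = 22
  edge (0, 11)→(3, 1): d=(3,-10) top-left  bias=+0
  edge (3, 1)→(4, 5): d=(1,4) right/bottom  bias=-1
  edge (4, 5)→(0, 11): d=(-4,6) right/bottom  bias=-1
    (1,0)@(3, 1): e=[0,0,22] → .  [on edge]
    (1,1)@(3, 3): e=[6,2,14] → X
    (2,1)@(5, 3): e=[26,-6,2] → .
    (1,2)@(3, 5): e=[12,4,6] → X
    (2,2)@(5, 5): e=[32,-4,-6] → .
    (1,3)@(3, 7): e=[18,6,-2] → .
    (0,4)@(1, 9): e=[4,16,2] → X
    (1,4)@(3, 9): e=[24,8,-10] → .
    (2,4)@(5, 9): e=[44,0,-22] → .  [on edge]
    (0,5)@(1, 11): e=[10,18,-6] → .
  covered (3 px):
    . . . . . . . .
    . X . . . . . .
    . X . . . . . .
    . . . . . . . .
    X . . . . . . .
    . . . . . . . .
T1:
  2·area = 3
  edge (1, 6)→(4, 6): d=(3,0) top-left  bias=+0
  edge (4, 6)→(11, 7): d=(7,1) right/bottom  bias=-1
  edge (11, 7)→(1, 6): d=(-10,-1) top-left  bias=+0
    (5,3)@(11, 7): e=[3,0,0] → .  [on edge]
  covered (0 px):
    . . . . . . . .
    . . . . . . . .
    . . . . . . . .
    . . . . . . . .
    . . . . . . . .
    . . . . . . . .
T2:
  2·area = 56
  edge (10, 10)→(2, 6): d=(-8,-4) top-left  bias=+0
  edge (2, 6)→(12, 4): d=(10,-2) top-left  bias=+0
  edge (12, 4)→(10, 10): d=(-2,6) right/bottom  bias=-1
    (6,0)@(13, 1): e=[84,-28,0] → .  [on edge]
    (3,2)@(7, 5): e=[28,0,28] → X  [on edge]
    (4,2)@(9, 5): e=[36,4,16] → X
    (5,2)@(11, 5): e=[44,8,4] → X
    (6,2)@(13, 5): e=[52,12,-8] → .
    (2,3)@(5, 7): e=[4,16,36] → X
    (5,3)@(11, 7): e=[28,28,0] → .  [on edge]
    (2,4)@(5, 9): e=[-12,36,32] → .
    (3,4)@(7, 9): e=[-4,40,20] → .
    (4,4)@(9, 9): e=[4,44,8] → X
    (5,4)@(11, 9): e=[12,48,-4] → .
    (4,5)@(9, 11): e=[-12,64,4] → .
  covered (7 px):
    . . . . . . . .
    . . . . . . . .
    . . . X X X . .
    . . X X X . . .
    . . . . X . . .
    . . . . . . . .
T3:
  2·area = 54
  edge (0, 4)→(2, 0): d=(2,-4) top-left  bias=+0
  edge (2, 0)→(11, 9): d=(9,9) right/bottom  bias=-1
  edge (11, 9)→(0, 4): d=(-11,-5) top-left  bias=+0
    (1,0)@(3, 1): e=[6,0,48] → .  [on edge]
    (0,1)@(1, 3): e=[2,36,16] → X
    (1,1)@(3, 3): e=[10,18,26] → X
    (2,1)@(5, 3): e=[18,0,36] → .  [on edge]
    (0,2)@(1, 5): e=[6,54,-6] → .
    (1,2)@(3, 5): e=[14,36,4] → X
    (2,2)@(5, 5): e=[22,18,14] → X
    (3,2)@(7, 5): e=[30,0,24] → .  [on edge]
    (1,3)@(3, 7): e=[18,54,-18] → .
    (2,3)@(5, 7): e=[26,36,-8] → .
    (3,3)@(7, 7): e=[34,18,2] → X
    (4,3)@(9, 7): e=[42,0,12] → .  [on edge]
    (5,4)@(11, 9): e=[54,0,0] → .  [on edge]
    (6,5)@(13, 11): e=[66,0,-12] → .  [on edge]
  covered (5 px):
    . . . . . . . .
    X X . . . . . .
    . X X . . . . .
    . . . X . . . .
    . . . . . . . .
    . . . . . . . .

Z-buffer (winner per pixel, '.' = empty):
  . . . . . . . .
  3 0 . . . . . .
  . 0 3 2 2 2 . .
  . . 2 2 2 . . .
  0 . . . 2 . . .
  . . . . . . . .

Final: 0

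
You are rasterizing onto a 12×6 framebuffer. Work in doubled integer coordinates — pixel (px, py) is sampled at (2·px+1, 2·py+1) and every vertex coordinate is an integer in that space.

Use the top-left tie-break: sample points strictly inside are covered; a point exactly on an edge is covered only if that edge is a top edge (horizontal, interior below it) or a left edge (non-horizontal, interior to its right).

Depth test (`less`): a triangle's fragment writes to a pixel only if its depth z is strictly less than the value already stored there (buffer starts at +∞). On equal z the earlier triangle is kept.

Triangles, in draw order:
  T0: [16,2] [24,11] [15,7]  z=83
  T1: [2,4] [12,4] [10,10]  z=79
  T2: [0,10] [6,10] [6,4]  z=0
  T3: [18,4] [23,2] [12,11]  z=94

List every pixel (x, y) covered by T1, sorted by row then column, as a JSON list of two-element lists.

T0:
  2·area = 49
  edge (16, 2)→(24, 11): d=(8,9) right/bottom  bias=-1
  edge (24, 11)→(15, 7): d=(-9,-4) top-left  bias=+0
  edge (15, 7)→(16, 2): d=(1,-5) top-left  bias=+0
    (8,2)@(17, 5): e=[15,26,8] → X
    (9,2)@(19, 5): e=[-3,34,18] → .
    (7,3)@(15, 7): e=[49,0,0] → X  [on edge]
    (9,3)@(19, 7): e=[13,16,20] → X
    (10,3)@(21, 7): e=[-5,24,30] → .
    (7,4)@(15, 9): e=[65,-18,2] → .
    (8,4)@(17, 9): e=[47,-10,12] → .
    (9,4)@(19, 9): e=[29,-2,22] → .
    (10,4)@(21, 9): e=[11,6,32] → X
    (11,4)@(23, 9): e=[-7,14,42] → .
    (10,5)@(21, 11): e=[27,-12,34] → .
  covered (5 px):
    . . . . . . . . . . . .
    . . . . . . . . . . . .
    . . . . . . . . X . . .
    . . . . . . . X X X . .
    . . . . . . . . . . X .
    . . . . . . . . . . . .
T1:
  2·area = 60
  edge (2, 4)→(12, 4): d=(10,0) top-left  bias=+0
  edge (12, 4)→(10, 10): d=(-2,6) right/bottom  bias=-1
  edge (10, 10)→(2, 4): d=(-8,-6) top-left  bias=+0
    (6,0)@(13, 1): e=[-30,0,90] → .  [on edge]
    (2,2)@(5, 5): e=[10,40,10] → X
    (3,2)@(7, 5): e=[10,28,22] → X
    (4,2)@(9, 5): e=[10,16,34] → X
    (5,2)@(11, 5): e=[10,4,46] → X
    (6,2)@(13, 5): e=[10,-8,58] → .
    (2,3)@(5, 7): e=[30,36,-6] → .
    (3,3)@(7, 7): e=[30,24,6] → X
    (5,3)@(11, 7): e=[30,0,30] → .  [on edge]
    (3,4)@(7, 9): e=[50,20,-10] → .
    (4,4)@(9, 9): e=[50,8,2] → X
    (5,4)@(11, 9): e=[50,-4,14] → .
  covered (7 px):
    . . . . . . . . . . . .
    . . . . . . . . . . . .
    . . X X X X . . . . . .
    . . . X X . . . . . . .
    . . . . X . . . . . . .
    . . . . . . . . . . . .
T2:
  2·area = 36  (B↔C swapped to make it positive)
  edge (0, 10)→(6, 4): d=(6,-6) top-left  bias=+0
  edge (6, 4)→(6, 10): d=(0,6) right/bottom  bias=-1
  edge (6, 10)→(0, 10): d=(-6,0) right/bottom  bias=-1
    (4,0)@(9, 1): e=[0,-18,54] → .  [on edge]
    (3,1)@(7, 3): e=[0,-6,42] → .  [on edge]
    (2,2)@(5, 5): e=[0,6,30] → X  [on edge]
    (3,2)@(7, 5): e=[12,-6,30] → .
    (1,3)@(3, 7): e=[0,18,18] → X  [on edge]
    (3,3)@(7, 7): e=[24,-6,18] → .
    (0,4)@(1, 9): e=[0,30,6] → X  [on edge]
    (3,4)@(7, 9): e=[36,-6,6] → .
    (0,5)@(1, 11): e=[12,30,-6] → .
    (1,5)@(3, 11): e=[24,18,-6] → .
    (2,5)@(5, 11): e=[36,6,-6] → .
  covered (6 px):
    . . . . . . . . . . . .
    . . . . . . . . . . . .
    . . X . . . . . . . . .
    . X X . . . . . . . . .
    X X X . . . . . . . . .
    . . . . . . . . . . . .
T3:
  2·area = 23
  edge (18, 4)→(23, 2): d=(5,-2) top-left  bias=+0
  edge (23, 2)→(12, 11): d=(-11,9) right/bottom  bias=-1
  edge (12, 11)→(18, 4): d=(6,-7) top-left  bias=+0
    (10,1)@(21, 3): e=[1,7,15] → X
    (11,1)@(23, 3): e=[5,-11,29] → .
    (9,2)@(19, 5): e=[7,3,13] → X
    (10,2)@(21, 5): e=[11,-15,27] → .
    (9,3)@(19, 7): e=[17,-19,25] → .
  covered (2 px):
    . . . . . . . . . . . .
    . . . . . . . . . . X .
    . . . . . . . . . X . .
    . . . . . . . . . . . .
    . . . . . . . . . . . .
    . . . . . . . . . . . .

Result: [[2,2],[3,2],[4,2],[5,2],[3,3],[4,3],[4,4]]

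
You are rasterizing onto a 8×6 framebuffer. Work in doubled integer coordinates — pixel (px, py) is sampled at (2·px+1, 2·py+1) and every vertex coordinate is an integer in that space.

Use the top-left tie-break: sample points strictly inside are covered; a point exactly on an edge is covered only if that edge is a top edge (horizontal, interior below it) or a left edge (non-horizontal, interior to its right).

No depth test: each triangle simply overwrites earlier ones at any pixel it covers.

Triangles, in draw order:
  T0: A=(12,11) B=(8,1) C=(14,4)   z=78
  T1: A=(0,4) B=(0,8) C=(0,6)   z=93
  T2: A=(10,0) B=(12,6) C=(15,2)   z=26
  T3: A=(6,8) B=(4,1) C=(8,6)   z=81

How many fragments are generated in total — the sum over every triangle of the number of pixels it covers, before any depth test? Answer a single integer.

T0:
  2·area = 48
  edge (12, 11)→(8, 1): d=(-4,-10) top-left  bias=+0
  edge (8, 1)→(14, 4): d=(6,3) right/bottom  bias=-1
  edge (14, 4)→(12, 11): d=(-2,7) right/bottom  bias=-1
    (4,1)@(9, 3): e=[2,9,37] → #
    (5,1)@(11, 3): e=[22,3,23] → #
    (6,1)@(13, 3): e=[42,-3,9] → ·
    (4,2)@(9, 5): e=[-6,21,33] → ·
    (5,2)@(11, 5): e=[14,15,19] → #
    (6,2)@(13, 5): e=[34,9,5] → #
    (7,2)@(15, 5): e=[54,3,-9] → ·
    (5,3)@(11, 7): e=[6,27,15] → #
    (7,3)@(15, 7): e=[46,15,-13] → ·
    (5,4)@(11, 9): e=[-2,39,11] → ·
    (6,4)@(13, 9): e=[18,33,-3] → ·
  covered (6 px):
    · · · · · · · ·
    · · · · # # · ·
    · · · · · # # ·
    · · · · · # # ·
    · · · · · · · ·
    · · · · · · · ·
T1:
  degenerate (2·area = 0) — covers nothing
T2:
  2·area = 26  (B↔C swapped to make it positive)
  edge (10, 0)→(15, 2): d=(5,2) right/bottom  bias=-1
  edge (15, 2)→(12, 6): d=(-3,4) right/bottom  bias=-1
  edge (12, 6)→(10, 0): d=(-2,-6) top-left  bias=+0
    (5,0)@(11, 1): e=[3,19,4] → #
    (6,0)@(13, 1): e=[-1,11,16] → ·
    (5,1)@(11, 3): e=[13,13,0] → #  [on edge]
    (6,1)@(13, 3): e=[9,5,12] → #
    (7,1)@(15, 3): e=[5,-3,24] → ·
    (5,2)@(11, 5): e=[23,7,-4] → ·
    (6,2)@(13, 5): e=[19,-1,8] → ·
    (6,4)@(13, 9): e=[39,-13,0] → ·  [on edge]
  covered (3 px):
    · · · · · # · ·
    · · · · · # # ·
    · · · · · · · ·
    · · · · · · · ·
    · · · · · · · ·
    · · · · · · · ·
T3:
  2·area = 18
  edge (6, 8)→(4, 1): d=(-2,-7) top-left  bias=+0
  edge (4, 1)→(8, 6): d=(4,5) right/bottom  bias=-1
  edge (8, 6)→(6, 8): d=(-2,2) right/bottom  bias=-1
    (6,0)@(13, 1): e=[63,-45,0] → ·  [on edge]
    (2,1)@(5, 3): e=[3,3,12] → #
    (3,1)@(7, 3): e=[17,-7,8] → ·
    (5,1)@(11, 3): e=[45,-27,0] → ·  [on edge]
    (2,2)@(5, 5): e=[-1,11,8] → ·
    (3,2)@(7, 5): e=[13,1,4] → #
    (4,2)@(9, 5): e=[27,-9,0] → ·  [on edge]
    (3,3)@(7, 7): e=[9,9,0] → ·  [on edge]
    (2,4)@(5, 9): e=[-9,27,0] → ·  [on edge]
    (1,5)@(3, 11): e=[-27,45,0] → ·  [on edge]
  covered (2 px):
    · · · · · · · ·
    · · # · · · · ·
    · · · # · · · ·
    · · · · · · · ·
    · · · · · · · ·
    · · · · · · · ·

Result: 11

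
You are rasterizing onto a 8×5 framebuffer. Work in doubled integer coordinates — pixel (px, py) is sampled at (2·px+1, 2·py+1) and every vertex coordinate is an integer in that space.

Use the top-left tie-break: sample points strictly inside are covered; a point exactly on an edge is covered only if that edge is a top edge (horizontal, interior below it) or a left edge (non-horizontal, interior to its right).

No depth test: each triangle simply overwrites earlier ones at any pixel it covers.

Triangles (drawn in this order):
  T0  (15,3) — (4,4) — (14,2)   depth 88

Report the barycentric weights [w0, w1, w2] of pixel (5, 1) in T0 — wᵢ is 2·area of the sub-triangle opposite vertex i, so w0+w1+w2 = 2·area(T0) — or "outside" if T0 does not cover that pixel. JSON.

T0:
  2·area = 12
  edge (15, 3)→(4, 4): d=(-11,1) right/bottom  bias=-1
  edge (4, 4)→(14, 2): d=(10,-2) top-left  bias=+0
  edge (14, 2)→(15, 3): d=(1,1) right/bottom  bias=-1
    (6,0)@(13, 1): e=[24,-12,0] → ·  [on edge]
    (4,1)@(9, 3): e=[6,0,6] → █  [on edge]
    (5,1)@(11, 3): e=[4,4,4] → █
    (6,1)@(13, 3): e=[2,8,2] → █
    (7,1)@(15, 3): e=[0,12,0] → ·  [on edge]
    (4,2)@(9, 5): e=[-16,20,8] → ·
    (5,2)@(11, 5): e=[-18,24,6] → ·
    (6,2)@(13, 5): e=[-20,28,4] → ·
  covered (3 px):
    · · · · · · · ·
    · · · · █ █ █ ·
    · · · · · · · ·
    · · · · · · · ·
    · · · · · · · ·

Final: [4,4,4]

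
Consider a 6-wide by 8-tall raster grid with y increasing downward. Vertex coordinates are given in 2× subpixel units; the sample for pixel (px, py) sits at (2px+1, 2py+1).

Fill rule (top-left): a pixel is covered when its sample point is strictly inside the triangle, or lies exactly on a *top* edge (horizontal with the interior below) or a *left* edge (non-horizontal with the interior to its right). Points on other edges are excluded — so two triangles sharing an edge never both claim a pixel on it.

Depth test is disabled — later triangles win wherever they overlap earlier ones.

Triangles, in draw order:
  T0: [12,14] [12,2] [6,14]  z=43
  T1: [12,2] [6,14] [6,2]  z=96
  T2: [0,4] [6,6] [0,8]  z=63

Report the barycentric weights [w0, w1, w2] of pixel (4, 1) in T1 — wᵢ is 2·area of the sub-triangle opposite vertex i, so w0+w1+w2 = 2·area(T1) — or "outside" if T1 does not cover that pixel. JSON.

T0:
  2·area = 72  (B↔C swapped to make it positive)
  edge (12, 14)→(6, 14): d=(-6,0) right/bottom  bias=-1
  edge (6, 14)→(12, 2): d=(6,-12) top-left  bias=+0
  edge (12, 2)→(12, 14): d=(0,12) right/bottom  bias=-1
    (5,2)@(11, 5): e=[54,6,12] → X
    (5,3)@(11, 7): e=[42,18,12] → X
    (4,4)@(9, 9): e=[30,6,36] → X
    (4,5)@(9, 11): e=[18,18,36] → X
    (3,6)@(7, 13): e=[6,6,60] → X
    (3,7)@(7, 15): e=[-6,18,60] → .
    (4,7)@(9, 15): e=[-6,42,36] → .
    (5,7)@(11, 15): e=[-6,66,12] → .
  covered (9 px):
    . . . . . .
    . . . . . .
    . . . . . X
    . . . . . X
    . . . . X X
    . . . . X X
    . . . X X X
    . . . . . .
T1:
  2·area = 72
  edge (12, 2)→(6, 14): d=(-6,12) right/bottom  bias=-1
  edge (6, 14)→(6, 2): d=(0,-12) top-left  bias=+0
  edge (6, 2)→(12, 2): d=(6,0) top-left  bias=+0
    (3,1)@(7, 3): e=[54,12,6] → X
    (4,1)@(9, 3): e=[30,36,6] → X
    (5,1)@(11, 3): e=[6,60,6] → X
    (3,2)@(7, 5): e=[42,12,18] → X
    (5,2)@(11, 5): e=[-6,60,18] → .
    (3,3)@(7, 7): e=[30,12,30] → X
    (5,3)@(11, 7): e=[-18,60,30] → .
    (3,4)@(7, 9): e=[18,12,42] → X
    (4,4)@(9, 9): e=[-6,36,42] → .
    (3,5)@(7, 11): e=[6,12,54] → X
    (4,5)@(9, 11): e=[-18,36,54] → .
    (3,6)@(7, 13): e=[-6,12,66] → .
  covered (9 px):
    . . . . . .
    . . . X X X
    . . . X X .
    . . . X X .
    . . . X . .
    . . . X . .
    . . . . . .
    . . . . . .
T2:
  2·area = 24
  edge (0, 4)→(6, 6): d=(6,2) right/bottom  bias=-1
  edge (6, 6)→(0, 8): d=(-6,2) right/bottom  bias=-1
  edge (0, 8)→(0, 4): d=(0,-4) top-left  bias=+0
    (0,2)@(1, 5): e=[4,16,4] → X
    (1,2)@(3, 5): e=[0,12,12] → .  [on edge]
    (4,2)@(9, 5): e=[-12,0,36] → .  [on edge]
    (0,3)@(1, 7): e=[16,4,4] → X
    (1,3)@(3, 7): e=[12,0,12] → .  [on edge]
    (4,3)@(9, 7): e=[0,-12,36] → .  [on edge]
    (0,4)@(1, 9): e=[28,-8,4] → .
  covered (2 px):
    . . . . . .
    . . . . . .
    X . . . . .
    X . . . . .
    . . . . . .
    . . . . . .
    . . . . . .
    . . . . . .

Answer: [36,6,30]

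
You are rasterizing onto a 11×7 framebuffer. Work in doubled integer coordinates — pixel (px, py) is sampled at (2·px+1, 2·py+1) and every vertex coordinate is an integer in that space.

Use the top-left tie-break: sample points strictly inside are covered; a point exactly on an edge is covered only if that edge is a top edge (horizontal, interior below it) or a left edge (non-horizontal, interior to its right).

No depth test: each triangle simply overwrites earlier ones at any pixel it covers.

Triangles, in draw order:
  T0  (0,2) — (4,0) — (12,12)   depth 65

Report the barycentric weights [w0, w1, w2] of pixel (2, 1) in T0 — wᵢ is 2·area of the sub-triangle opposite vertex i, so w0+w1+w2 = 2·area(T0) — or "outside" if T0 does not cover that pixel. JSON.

T0:
  2·area = 64
  edge (0, 2)→(4, 0): d=(4,-2) top-left  bias=+0
  edge (4, 0)→(12, 12): d=(8,12) right/bottom  bias=-1
  edge (12, 12)→(0, 2): d=(-12,-10) top-left  bias=+0
    (1,0)@(3, 1): e=[2,20,42] → █
    (2,0)@(5, 1): e=[6,-4,62] → ·
    (1,1)@(3, 3): e=[10,36,18] → █
    (2,1)@(5, 3): e=[14,12,38] → █
    (3,1)@(7, 3): e=[18,-12,58] → ·
    (1,2)@(3, 5): e=[18,52,-6] → ·
    (2,2)@(5, 5): e=[22,28,14] → █
    (3,2)@(7, 5): e=[26,4,34] → █
    (4,2)@(9, 5): e=[30,-20,54] → ·
    (2,3)@(5, 7): e=[30,44,-10] → ·
    (3,3)@(7, 7): e=[34,20,10] → █
    (4,3)@(9, 7): e=[38,-4,30] → ·
  covered (8 px):
    · █ · · · · · · · · ·
    · █ █ · · · · · · · ·
    · · █ █ · · · · · · ·
    · · · █ · · · · · · ·
    · · · · █ · · · · · ·
    · · · · · █ · · · · ·
    · · · · · · · · · · ·

Result: [12,38,14]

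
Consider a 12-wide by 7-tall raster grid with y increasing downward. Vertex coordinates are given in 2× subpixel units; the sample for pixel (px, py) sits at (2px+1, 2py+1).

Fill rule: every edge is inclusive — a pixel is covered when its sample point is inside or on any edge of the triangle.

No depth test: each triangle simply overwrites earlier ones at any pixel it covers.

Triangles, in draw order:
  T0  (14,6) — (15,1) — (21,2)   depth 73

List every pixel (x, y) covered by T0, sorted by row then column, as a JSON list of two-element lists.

T0:
  2·area = 31
  edge (14, 6)→(15, 1): d=(1,-5) inclusive
  edge (15, 1)→(21, 2): d=(6,1) inclusive
  edge (21, 2)→(14, 6): d=(-7,4) inclusive
    (7,0)@(15, 1): e=[0,0,31] → X  [on edge]
    (8,0)@(17, 1): e=[10,-2,23] → .
    (7,1)@(15, 3): e=[2,12,17] → X
    (8,1)@(17, 3): e=[12,10,9] → X
    (9,1)@(19, 3): e=[22,8,1] → X
    (10,1)@(21, 3): e=[32,6,-7] → .
    (7,2)@(15, 5): e=[4,24,3] → X
    (8,2)@(17, 5): e=[14,22,-5] → .
    (9,2)@(19, 5): e=[24,20,-13] → .
    (7,3)@(15, 7): e=[6,36,-11] → .
    (6,5)@(13, 11): e=[0,62,-31] → .  [on edge]
  covered (5 px):
    . . . . . . . X . . . .
    . . . . . . . X X X . .
    . . . . . . . X . . . .
    . . . . . . . . . . . .
    . . . . . . . . . . . .
    . . . . . . . . . . . .
    . . . . . . . . . . . .

Answer: [[7,0],[7,1],[8,1],[9,1],[7,2]]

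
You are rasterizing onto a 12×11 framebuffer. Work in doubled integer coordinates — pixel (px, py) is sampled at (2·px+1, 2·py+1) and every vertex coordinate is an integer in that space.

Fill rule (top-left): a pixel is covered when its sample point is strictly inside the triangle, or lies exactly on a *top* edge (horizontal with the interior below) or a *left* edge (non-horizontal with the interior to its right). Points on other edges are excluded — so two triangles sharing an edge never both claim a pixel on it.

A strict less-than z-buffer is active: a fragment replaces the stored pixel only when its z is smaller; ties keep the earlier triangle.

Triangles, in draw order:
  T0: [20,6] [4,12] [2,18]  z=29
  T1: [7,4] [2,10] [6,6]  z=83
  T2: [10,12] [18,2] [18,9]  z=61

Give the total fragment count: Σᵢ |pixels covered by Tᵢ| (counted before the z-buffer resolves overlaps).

T0:
  2·area = 84  (B↔C swapped to make it positive)
  edge (20, 6)→(2, 18): d=(-18,12) right/bottom  bias=-1
  edge (2, 18)→(4, 12): d=(2,-6) top-left  bias=+0
  edge (4, 12)→(20, 6): d=(16,-6) top-left  bias=+0
    (3,1)@(7, 3): e=[210,0,-126] → ·  [on edge]
    (2,4)@(5, 9): e=[126,0,-42] → ·  [on edge]
    (6,4)@(13, 9): e=[30,48,6] → #
    (7,4)@(15, 9): e=[6,60,18] → #
    (8,4)@(17, 9): e=[-18,72,30] → ·
    (3,5)@(7, 11): e=[66,16,2] → #
    (4,5)@(9, 11): e=[42,28,14] → #
    (5,5)@(11, 11): e=[18,40,26] → #
    (6,5)@(13, 11): e=[-6,52,38] → ·
    (7,5)@(15, 11): e=[-30,64,50] → ·
    (2,6)@(5, 13): e=[54,8,22] → #
    (5,6)@(11, 13): e=[-18,44,58] → ·
    (1,7)@(3, 15): e=[42,0,42] → #  [on edge]
    (0,10)@(1, 21): e=[-42,0,126] → ·  [on edge]
  covered (11 px):
    · · · · · · · · · · · ·
    · · · · · · · · · · · ·
    · · · · · · · · · · · ·
    · · · · · · · · · · · ·
    · · · · · · # # · · · ·
    · · · # # # · · · · · ·
    · · # # # · · · · · · ·
    · # # · · · · · · · · ·
    · # · · · · · · · · · ·
    · · · · · · · · · · · ·
    · · · · · · · · · · · ·
T1:
  2·area = 4  (B↔C swapped to make it positive)
  edge (7, 4)→(6, 6): d=(-1,2) right/bottom  bias=-1
  edge (6, 6)→(2, 10): d=(-4,4) right/bottom  bias=-1
  edge (2, 10)→(7, 4): d=(5,-6) top-left  bias=+0
    (5,0)@(11, 1): e=[-5,0,9] → ·  [on edge]
    (4,1)@(9, 3): e=[-3,0,7] → ·  [on edge]
    (3,2)@(7, 5): e=[-1,0,5] → ·  [on edge]
    (2,3)@(5, 7): e=[1,0,3] → ·  [on edge]
    (1,4)@(3, 9): e=[3,0,1] → ·  [on edge]
    (0,5)@(1, 11): e=[5,0,-1] → ·  [on edge]
  covered (0 px):
    · · · · · · · · · · · ·
    · · · · · · · · · · · ·
    · · · · · · · · · · · ·
    · · · · · · · · · · · ·
    · · · · · · · · · · · ·
    · · · · · · · · · · · ·
    · · · · · · · · · · · ·
    · · · · · · · · · · · ·
    · · · · · · · · · · · ·
    · · · · · · · · · · · ·
    · · · · · · · · · · · ·
T2:
  2·area = 56
  edge (10, 12)→(18, 2): d=(8,-10) top-left  bias=+0
  edge (18, 2)→(18, 9): d=(0,7) right/bottom  bias=-1
  edge (18, 9)→(10, 12): d=(-8,3) right/bottom  bias=-1
    (8,2)@(17, 5): e=[14,7,35] → #
    (9,2)@(19, 5): e=[34,-7,29] → ·
    (7,3)@(15, 7): e=[10,21,25] → #
    (9,3)@(19, 7): e=[50,-7,13] → ·
    (6,4)@(13, 9): e=[6,35,15] → #
    (9,4)@(19, 9): e=[66,-7,-3] → ·
    (5,5)@(11, 11): e=[2,49,5] → #
    (6,5)@(13, 11): e=[22,35,-1] → ·
    (7,5)@(15, 11): e=[42,21,-7] → ·
    (8,5)@(17, 11): e=[62,7,-13] → ·
    (5,6)@(11, 13): e=[18,49,-11] → ·
  covered (7 px):
    · · · · · · · · · · · ·
    · · · · · · · · · · · ·
    · · · · · · · · # · · ·
    · · · · · · · # # · · ·
    · · · · · · # # # · · ·
    · · · · · # · · · · · ·
    · · · · · · · · · · · ·
    · · · · · · · · · · · ·
    · · · · · · · · · · · ·
    · · · · · · · · · · · ·
    · · · · · · · · · · · ·

Answer: 18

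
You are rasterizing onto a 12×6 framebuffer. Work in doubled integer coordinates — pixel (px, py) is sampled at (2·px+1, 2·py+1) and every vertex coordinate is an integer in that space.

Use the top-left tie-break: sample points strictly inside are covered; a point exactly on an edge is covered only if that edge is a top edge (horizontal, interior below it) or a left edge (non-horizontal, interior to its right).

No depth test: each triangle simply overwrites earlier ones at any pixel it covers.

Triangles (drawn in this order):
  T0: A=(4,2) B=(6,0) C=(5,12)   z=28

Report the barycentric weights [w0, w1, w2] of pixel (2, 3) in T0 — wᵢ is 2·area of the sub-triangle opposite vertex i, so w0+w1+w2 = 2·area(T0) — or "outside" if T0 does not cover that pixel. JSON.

T0:
  2·area = 22
  edge (4, 2)→(6, 0): d=(2,-2) top-left  bias=+0
  edge (6, 0)→(5, 12): d=(-1,12) right/bottom  bias=-1
  edge (5, 12)→(4, 2): d=(-1,-10) top-left  bias=+0
    (2,0)@(5, 1): e=[0,11,11] → X  [on edge]
    (3,0)@(7, 1): e=[4,-13,31] → .
    (1,1)@(3, 3): e=[0,33,-11] → .  [on edge]
    (2,1)@(5, 3): e=[4,9,9] → X
    (3,1)@(7, 3): e=[8,-15,29] → .
    (0,2)@(1, 5): e=[0,55,-33] → .  [on edge]
    (2,2)@(5, 5): e=[8,7,7] → X
    (3,2)@(7, 5): e=[12,-17,27] → .
    (2,3)@(5, 7): e=[12,5,5] → X
    (3,3)@(7, 7): e=[16,-19,25] → .
    (2,4)@(5, 9): e=[16,3,3] → X
    (3,4)@(7, 9): e=[20,-21,23] → .
  covered (6 px):
    . . X . . . . . . . . .
    . . X . . . . . . . . .
    . . X . . . . . . . . .
    . . X . . . . . . . . .
    . . X . . . . . . . . .
    . . X . . . . . . . . .

Final: [5,5,12]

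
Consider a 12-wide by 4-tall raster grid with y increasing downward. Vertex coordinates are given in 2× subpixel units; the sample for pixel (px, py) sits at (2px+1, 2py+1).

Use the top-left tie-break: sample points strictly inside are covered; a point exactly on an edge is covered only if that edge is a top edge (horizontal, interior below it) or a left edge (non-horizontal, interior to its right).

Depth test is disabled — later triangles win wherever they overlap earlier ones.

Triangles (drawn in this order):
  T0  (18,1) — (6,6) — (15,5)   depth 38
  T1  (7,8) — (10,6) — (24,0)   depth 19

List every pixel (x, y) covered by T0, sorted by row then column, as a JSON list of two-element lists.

T0:
  2·area = 33  (B↔C swapped to make it positive)
  edge (18, 1)→(15, 5): d=(-3,4) right/bottom  bias=-1
  edge (15, 5)→(6, 6): d=(-9,1) right/bottom  bias=-1
  edge (6, 6)→(18, 1): d=(12,-5) top-left  bias=+0
    (7,1)@(15, 3): e=[6,18,9] → #
    (8,1)@(17, 3): e=[-2,16,19] → ·
    (4,2)@(9, 5): e=[24,6,3] → #
    (5,2)@(11, 5): e=[16,4,13] → #
    (6,2)@(13, 5): e=[8,2,23] → #
    (7,2)@(15, 5): e=[0,0,33] → ·  [on edge]
    (4,3)@(9, 7): e=[18,-12,27] → ·
    (5,3)@(11, 7): e=[10,-14,37] → ·
    (6,3)@(13, 7): e=[2,-16,47] → ·
  covered (4 px):
    · · · · · · · · · · · ·
    · · · · · · · # · · · ·
    · · · · # # # · · · · ·
    · · · · · · · · · · · ·
T1:
  2·area = 10
  edge (7, 8)→(10, 6): d=(3,-2) top-left  bias=+0
  edge (10, 6)→(24, 0): d=(14,-6) top-left  bias=+0
  edge (24, 0)→(7, 8): d=(-17,8) right/bottom  bias=-1
    (8,1)@(17, 3): e=[5,0,5] → #  [on edge]
    (9,1)@(19, 3): e=[9,12,-11] → ·
    (6,2)@(13, 5): e=[3,4,3] → #
    (7,2)@(15, 5): e=[7,16,-13] → ·
    (8,2)@(17, 5): e=[11,28,-29] → ·
    (4,3)@(9, 7): e=[1,8,1] → #
    (5,3)@(11, 7): e=[5,20,-15] → ·
    (6,3)@(13, 7): e=[9,32,-31] → ·
  covered (3 px):
    · · · · · · · · · · · ·
    · · · · · · · · # · · ·
    · · · · · · # · · · · ·
    · · · · # · · · · · · ·

Result: [[7,1],[4,2],[5,2],[6,2]]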